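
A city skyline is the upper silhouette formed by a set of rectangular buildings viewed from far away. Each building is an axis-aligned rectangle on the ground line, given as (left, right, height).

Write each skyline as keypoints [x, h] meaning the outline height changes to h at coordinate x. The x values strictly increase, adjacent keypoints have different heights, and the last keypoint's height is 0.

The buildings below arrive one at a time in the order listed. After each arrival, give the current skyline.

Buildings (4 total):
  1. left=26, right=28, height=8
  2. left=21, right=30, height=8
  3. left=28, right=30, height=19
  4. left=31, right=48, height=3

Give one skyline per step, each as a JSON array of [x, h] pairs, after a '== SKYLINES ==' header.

== SKYLINES ==
[[26,8],[28,0]]
[[21,8],[30,0]]
[[21,8],[28,19],[30,0]]
[[21,8],[28,19],[30,0],[31,3],[48,0]]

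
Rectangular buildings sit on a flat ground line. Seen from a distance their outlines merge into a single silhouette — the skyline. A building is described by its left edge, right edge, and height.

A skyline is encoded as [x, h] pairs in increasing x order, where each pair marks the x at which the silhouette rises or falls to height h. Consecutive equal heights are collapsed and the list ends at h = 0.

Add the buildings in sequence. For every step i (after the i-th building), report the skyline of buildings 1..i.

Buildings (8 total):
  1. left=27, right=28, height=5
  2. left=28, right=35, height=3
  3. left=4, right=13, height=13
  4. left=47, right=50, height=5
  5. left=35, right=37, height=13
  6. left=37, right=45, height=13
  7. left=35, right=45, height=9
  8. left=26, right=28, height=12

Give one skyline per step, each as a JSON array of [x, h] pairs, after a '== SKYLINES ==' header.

== SKYLINES ==
[[27,5],[28,0]]
[[27,5],[28,3],[35,0]]
[[4,13],[13,0],[27,5],[28,3],[35,0]]
[[4,13],[13,0],[27,5],[28,3],[35,0],[47,5],[50,0]]
[[4,13],[13,0],[27,5],[28,3],[35,13],[37,0],[47,5],[50,0]]
[[4,13],[13,0],[27,5],[28,3],[35,13],[45,0],[47,5],[50,0]]
[[4,13],[13,0],[27,5],[28,3],[35,13],[45,0],[47,5],[50,0]]
[[4,13],[13,0],[26,12],[28,3],[35,13],[45,0],[47,5],[50,0]]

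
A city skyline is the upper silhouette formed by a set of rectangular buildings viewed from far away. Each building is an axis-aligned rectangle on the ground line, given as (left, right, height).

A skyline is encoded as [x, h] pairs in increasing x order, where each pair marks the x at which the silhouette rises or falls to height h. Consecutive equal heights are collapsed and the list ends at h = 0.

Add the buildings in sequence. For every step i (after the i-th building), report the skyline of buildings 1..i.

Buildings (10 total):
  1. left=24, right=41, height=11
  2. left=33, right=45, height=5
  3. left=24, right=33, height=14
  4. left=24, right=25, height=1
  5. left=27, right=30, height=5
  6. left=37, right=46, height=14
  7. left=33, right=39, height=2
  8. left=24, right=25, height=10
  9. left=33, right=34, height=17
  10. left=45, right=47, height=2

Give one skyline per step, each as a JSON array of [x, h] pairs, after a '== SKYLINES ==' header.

== SKYLINES ==
[[24,11],[41,0]]
[[24,11],[41,5],[45,0]]
[[24,14],[33,11],[41,5],[45,0]]
[[24,14],[33,11],[41,5],[45,0]]
[[24,14],[33,11],[41,5],[45,0]]
[[24,14],[33,11],[37,14],[46,0]]
[[24,14],[33,11],[37,14],[46,0]]
[[24,14],[33,11],[37,14],[46,0]]
[[24,14],[33,17],[34,11],[37,14],[46,0]]
[[24,14],[33,17],[34,11],[37,14],[46,2],[47,0]]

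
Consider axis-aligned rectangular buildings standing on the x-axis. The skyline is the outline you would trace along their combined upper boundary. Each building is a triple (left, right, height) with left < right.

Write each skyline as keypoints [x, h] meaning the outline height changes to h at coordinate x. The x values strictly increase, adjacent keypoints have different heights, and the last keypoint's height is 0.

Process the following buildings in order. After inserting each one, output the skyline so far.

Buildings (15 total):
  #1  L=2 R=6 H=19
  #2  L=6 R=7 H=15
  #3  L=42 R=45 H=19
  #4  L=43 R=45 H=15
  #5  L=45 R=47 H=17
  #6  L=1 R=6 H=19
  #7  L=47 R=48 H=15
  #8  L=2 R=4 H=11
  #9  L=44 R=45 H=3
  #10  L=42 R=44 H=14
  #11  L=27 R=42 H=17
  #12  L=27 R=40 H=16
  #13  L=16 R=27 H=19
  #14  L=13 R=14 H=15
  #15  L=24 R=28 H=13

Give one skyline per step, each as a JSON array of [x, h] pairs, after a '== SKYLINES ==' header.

== SKYLINES ==
[[2,19],[6,0]]
[[2,19],[6,15],[7,0]]
[[2,19],[6,15],[7,0],[42,19],[45,0]]
[[2,19],[6,15],[7,0],[42,19],[45,0]]
[[2,19],[6,15],[7,0],[42,19],[45,17],[47,0]]
[[1,19],[6,15],[7,0],[42,19],[45,17],[47,0]]
[[1,19],[6,15],[7,0],[42,19],[45,17],[47,15],[48,0]]
[[1,19],[6,15],[7,0],[42,19],[45,17],[47,15],[48,0]]
[[1,19],[6,15],[7,0],[42,19],[45,17],[47,15],[48,0]]
[[1,19],[6,15],[7,0],[42,19],[45,17],[47,15],[48,0]]
[[1,19],[6,15],[7,0],[27,17],[42,19],[45,17],[47,15],[48,0]]
[[1,19],[6,15],[7,0],[27,17],[42,19],[45,17],[47,15],[48,0]]
[[1,19],[6,15],[7,0],[16,19],[27,17],[42,19],[45,17],[47,15],[48,0]]
[[1,19],[6,15],[7,0],[13,15],[14,0],[16,19],[27,17],[42,19],[45,17],[47,15],[48,0]]
[[1,19],[6,15],[7,0],[13,15],[14,0],[16,19],[27,17],[42,19],[45,17],[47,15],[48,0]]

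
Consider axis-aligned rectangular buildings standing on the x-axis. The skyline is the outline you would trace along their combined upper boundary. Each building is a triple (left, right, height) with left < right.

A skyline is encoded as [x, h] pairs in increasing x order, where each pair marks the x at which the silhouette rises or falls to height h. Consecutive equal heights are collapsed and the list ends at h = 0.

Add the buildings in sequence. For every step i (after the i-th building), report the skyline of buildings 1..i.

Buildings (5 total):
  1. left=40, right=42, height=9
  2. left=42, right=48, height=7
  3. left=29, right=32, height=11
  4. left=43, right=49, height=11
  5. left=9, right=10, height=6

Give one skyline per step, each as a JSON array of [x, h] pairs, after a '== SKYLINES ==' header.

== SKYLINES ==
[[40,9],[42,0]]
[[40,9],[42,7],[48,0]]
[[29,11],[32,0],[40,9],[42,7],[48,0]]
[[29,11],[32,0],[40,9],[42,7],[43,11],[49,0]]
[[9,6],[10,0],[29,11],[32,0],[40,9],[42,7],[43,11],[49,0]]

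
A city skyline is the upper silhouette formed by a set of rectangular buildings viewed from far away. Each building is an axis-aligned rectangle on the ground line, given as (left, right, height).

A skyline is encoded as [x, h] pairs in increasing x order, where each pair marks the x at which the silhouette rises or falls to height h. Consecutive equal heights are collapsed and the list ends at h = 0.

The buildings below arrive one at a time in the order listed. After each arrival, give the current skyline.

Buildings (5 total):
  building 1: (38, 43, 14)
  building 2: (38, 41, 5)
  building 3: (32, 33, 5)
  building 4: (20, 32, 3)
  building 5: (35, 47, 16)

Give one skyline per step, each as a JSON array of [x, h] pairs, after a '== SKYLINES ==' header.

== SKYLINES ==
[[38,14],[43,0]]
[[38,14],[43,0]]
[[32,5],[33,0],[38,14],[43,0]]
[[20,3],[32,5],[33,0],[38,14],[43,0]]
[[20,3],[32,5],[33,0],[35,16],[47,0]]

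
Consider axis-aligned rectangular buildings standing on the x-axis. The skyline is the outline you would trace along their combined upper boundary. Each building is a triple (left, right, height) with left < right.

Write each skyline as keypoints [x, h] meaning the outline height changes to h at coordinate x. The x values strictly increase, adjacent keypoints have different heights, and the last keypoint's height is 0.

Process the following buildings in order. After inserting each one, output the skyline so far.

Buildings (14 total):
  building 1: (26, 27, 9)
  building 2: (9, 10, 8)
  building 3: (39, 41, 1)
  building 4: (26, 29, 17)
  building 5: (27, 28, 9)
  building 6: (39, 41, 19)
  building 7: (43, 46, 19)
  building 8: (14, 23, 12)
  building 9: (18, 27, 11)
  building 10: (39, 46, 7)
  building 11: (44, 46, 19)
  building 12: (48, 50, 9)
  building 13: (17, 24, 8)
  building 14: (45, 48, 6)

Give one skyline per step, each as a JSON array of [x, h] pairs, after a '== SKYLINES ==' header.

== SKYLINES ==
[[26,9],[27,0]]
[[9,8],[10,0],[26,9],[27,0]]
[[9,8],[10,0],[26,9],[27,0],[39,1],[41,0]]
[[9,8],[10,0],[26,17],[29,0],[39,1],[41,0]]
[[9,8],[10,0],[26,17],[29,0],[39,1],[41,0]]
[[9,8],[10,0],[26,17],[29,0],[39,19],[41,0]]
[[9,8],[10,0],[26,17],[29,0],[39,19],[41,0],[43,19],[46,0]]
[[9,8],[10,0],[14,12],[23,0],[26,17],[29,0],[39,19],[41,0],[43,19],[46,0]]
[[9,8],[10,0],[14,12],[23,11],[26,17],[29,0],[39,19],[41,0],[43,19],[46,0]]
[[9,8],[10,0],[14,12],[23,11],[26,17],[29,0],[39,19],[41,7],[43,19],[46,0]]
[[9,8],[10,0],[14,12],[23,11],[26,17],[29,0],[39,19],[41,7],[43,19],[46,0]]
[[9,8],[10,0],[14,12],[23,11],[26,17],[29,0],[39,19],[41,7],[43,19],[46,0],[48,9],[50,0]]
[[9,8],[10,0],[14,12],[23,11],[26,17],[29,0],[39,19],[41,7],[43,19],[46,0],[48,9],[50,0]]
[[9,8],[10,0],[14,12],[23,11],[26,17],[29,0],[39,19],[41,7],[43,19],[46,6],[48,9],[50,0]]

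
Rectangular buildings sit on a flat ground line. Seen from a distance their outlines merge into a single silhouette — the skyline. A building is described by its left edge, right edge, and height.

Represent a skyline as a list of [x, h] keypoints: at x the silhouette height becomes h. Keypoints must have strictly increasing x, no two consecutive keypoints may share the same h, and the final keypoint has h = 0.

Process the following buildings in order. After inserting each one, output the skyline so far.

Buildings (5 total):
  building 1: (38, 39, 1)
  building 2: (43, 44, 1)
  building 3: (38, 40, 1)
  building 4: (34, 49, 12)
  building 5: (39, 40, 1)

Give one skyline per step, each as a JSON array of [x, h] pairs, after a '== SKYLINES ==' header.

== SKYLINES ==
[[38,1],[39,0]]
[[38,1],[39,0],[43,1],[44,0]]
[[38,1],[40,0],[43,1],[44,0]]
[[34,12],[49,0]]
[[34,12],[49,0]]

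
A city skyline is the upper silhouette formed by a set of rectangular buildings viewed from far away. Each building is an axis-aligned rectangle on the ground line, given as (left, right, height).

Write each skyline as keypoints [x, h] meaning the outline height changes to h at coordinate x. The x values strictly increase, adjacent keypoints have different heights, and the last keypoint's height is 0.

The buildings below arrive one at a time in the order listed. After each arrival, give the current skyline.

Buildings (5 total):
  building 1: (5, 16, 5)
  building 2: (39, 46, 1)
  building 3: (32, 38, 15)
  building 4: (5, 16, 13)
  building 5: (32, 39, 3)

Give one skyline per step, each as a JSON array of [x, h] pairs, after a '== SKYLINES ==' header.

== SKYLINES ==
[[5,5],[16,0]]
[[5,5],[16,0],[39,1],[46,0]]
[[5,5],[16,0],[32,15],[38,0],[39,1],[46,0]]
[[5,13],[16,0],[32,15],[38,0],[39,1],[46,0]]
[[5,13],[16,0],[32,15],[38,3],[39,1],[46,0]]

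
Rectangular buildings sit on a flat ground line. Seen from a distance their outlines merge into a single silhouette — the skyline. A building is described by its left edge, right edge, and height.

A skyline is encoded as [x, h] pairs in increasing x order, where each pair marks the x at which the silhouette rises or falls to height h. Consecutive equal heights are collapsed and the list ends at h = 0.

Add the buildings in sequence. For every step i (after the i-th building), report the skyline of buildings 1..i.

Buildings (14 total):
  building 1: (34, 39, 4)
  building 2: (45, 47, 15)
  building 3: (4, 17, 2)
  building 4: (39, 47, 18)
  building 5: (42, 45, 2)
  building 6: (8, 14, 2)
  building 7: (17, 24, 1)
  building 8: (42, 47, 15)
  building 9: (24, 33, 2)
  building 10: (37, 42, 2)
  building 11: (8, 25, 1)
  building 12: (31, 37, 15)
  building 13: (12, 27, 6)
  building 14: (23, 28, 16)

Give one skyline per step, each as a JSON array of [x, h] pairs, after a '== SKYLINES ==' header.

== SKYLINES ==
[[34,4],[39,0]]
[[34,4],[39,0],[45,15],[47,0]]
[[4,2],[17,0],[34,4],[39,0],[45,15],[47,0]]
[[4,2],[17,0],[34,4],[39,18],[47,0]]
[[4,2],[17,0],[34,4],[39,18],[47,0]]
[[4,2],[17,0],[34,4],[39,18],[47,0]]
[[4,2],[17,1],[24,0],[34,4],[39,18],[47,0]]
[[4,2],[17,1],[24,0],[34,4],[39,18],[47,0]]
[[4,2],[17,1],[24,2],[33,0],[34,4],[39,18],[47,0]]
[[4,2],[17,1],[24,2],[33,0],[34,4],[39,18],[47,0]]
[[4,2],[17,1],[24,2],[33,0],[34,4],[39,18],[47,0]]
[[4,2],[17,1],[24,2],[31,15],[37,4],[39,18],[47,0]]
[[4,2],[12,6],[27,2],[31,15],[37,4],[39,18],[47,0]]
[[4,2],[12,6],[23,16],[28,2],[31,15],[37,4],[39,18],[47,0]]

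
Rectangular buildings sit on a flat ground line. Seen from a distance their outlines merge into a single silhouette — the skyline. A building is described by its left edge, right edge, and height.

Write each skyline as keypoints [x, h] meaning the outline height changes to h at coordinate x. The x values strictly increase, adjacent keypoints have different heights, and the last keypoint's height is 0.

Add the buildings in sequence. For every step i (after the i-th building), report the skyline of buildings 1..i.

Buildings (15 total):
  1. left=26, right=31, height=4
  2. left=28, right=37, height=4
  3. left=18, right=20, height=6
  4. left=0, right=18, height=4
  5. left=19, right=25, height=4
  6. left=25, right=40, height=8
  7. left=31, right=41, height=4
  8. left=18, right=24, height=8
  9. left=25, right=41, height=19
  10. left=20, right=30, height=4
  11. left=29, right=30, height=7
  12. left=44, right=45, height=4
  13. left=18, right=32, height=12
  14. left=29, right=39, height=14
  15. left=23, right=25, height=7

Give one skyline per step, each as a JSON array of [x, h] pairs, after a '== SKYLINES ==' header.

== SKYLINES ==
[[26,4],[31,0]]
[[26,4],[37,0]]
[[18,6],[20,0],[26,4],[37,0]]
[[0,4],[18,6],[20,0],[26,4],[37,0]]
[[0,4],[18,6],[20,4],[25,0],[26,4],[37,0]]
[[0,4],[18,6],[20,4],[25,8],[40,0]]
[[0,4],[18,6],[20,4],[25,8],[40,4],[41,0]]
[[0,4],[18,8],[24,4],[25,8],[40,4],[41,0]]
[[0,4],[18,8],[24,4],[25,19],[41,0]]
[[0,4],[18,8],[24,4],[25,19],[41,0]]
[[0,4],[18,8],[24,4],[25,19],[41,0]]
[[0,4],[18,8],[24,4],[25,19],[41,0],[44,4],[45,0]]
[[0,4],[18,12],[25,19],[41,0],[44,4],[45,0]]
[[0,4],[18,12],[25,19],[41,0],[44,4],[45,0]]
[[0,4],[18,12],[25,19],[41,0],[44,4],[45,0]]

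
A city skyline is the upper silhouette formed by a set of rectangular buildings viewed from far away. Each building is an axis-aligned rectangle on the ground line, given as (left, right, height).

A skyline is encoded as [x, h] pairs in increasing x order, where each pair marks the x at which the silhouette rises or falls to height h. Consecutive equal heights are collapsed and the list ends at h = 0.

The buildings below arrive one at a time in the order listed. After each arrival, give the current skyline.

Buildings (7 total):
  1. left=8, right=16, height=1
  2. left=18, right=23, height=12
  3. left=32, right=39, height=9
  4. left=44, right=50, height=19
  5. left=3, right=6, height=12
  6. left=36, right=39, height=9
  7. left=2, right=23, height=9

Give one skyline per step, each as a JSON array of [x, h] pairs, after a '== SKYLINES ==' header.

== SKYLINES ==
[[8,1],[16,0]]
[[8,1],[16,0],[18,12],[23,0]]
[[8,1],[16,0],[18,12],[23,0],[32,9],[39,0]]
[[8,1],[16,0],[18,12],[23,0],[32,9],[39,0],[44,19],[50,0]]
[[3,12],[6,0],[8,1],[16,0],[18,12],[23,0],[32,9],[39,0],[44,19],[50,0]]
[[3,12],[6,0],[8,1],[16,0],[18,12],[23,0],[32,9],[39,0],[44,19],[50,0]]
[[2,9],[3,12],[6,9],[18,12],[23,0],[32,9],[39,0],[44,19],[50,0]]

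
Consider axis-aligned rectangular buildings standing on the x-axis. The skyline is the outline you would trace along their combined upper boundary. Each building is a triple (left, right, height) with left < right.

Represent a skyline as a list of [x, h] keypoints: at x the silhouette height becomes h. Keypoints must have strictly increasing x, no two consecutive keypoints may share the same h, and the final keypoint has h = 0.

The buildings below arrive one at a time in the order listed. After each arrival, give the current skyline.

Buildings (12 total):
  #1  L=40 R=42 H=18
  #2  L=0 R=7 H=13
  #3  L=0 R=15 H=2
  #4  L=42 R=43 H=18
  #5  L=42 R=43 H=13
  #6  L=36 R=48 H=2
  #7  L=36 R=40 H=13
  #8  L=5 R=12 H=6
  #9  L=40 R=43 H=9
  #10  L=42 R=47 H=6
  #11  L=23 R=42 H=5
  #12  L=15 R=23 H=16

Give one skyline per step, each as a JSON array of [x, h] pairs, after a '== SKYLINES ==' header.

== SKYLINES ==
[[40,18],[42,0]]
[[0,13],[7,0],[40,18],[42,0]]
[[0,13],[7,2],[15,0],[40,18],[42,0]]
[[0,13],[7,2],[15,0],[40,18],[43,0]]
[[0,13],[7,2],[15,0],[40,18],[43,0]]
[[0,13],[7,2],[15,0],[36,2],[40,18],[43,2],[48,0]]
[[0,13],[7,2],[15,0],[36,13],[40,18],[43,2],[48,0]]
[[0,13],[7,6],[12,2],[15,0],[36,13],[40,18],[43,2],[48,0]]
[[0,13],[7,6],[12,2],[15,0],[36,13],[40,18],[43,2],[48,0]]
[[0,13],[7,6],[12,2],[15,0],[36,13],[40,18],[43,6],[47,2],[48,0]]
[[0,13],[7,6],[12,2],[15,0],[23,5],[36,13],[40,18],[43,6],[47,2],[48,0]]
[[0,13],[7,6],[12,2],[15,16],[23,5],[36,13],[40,18],[43,6],[47,2],[48,0]]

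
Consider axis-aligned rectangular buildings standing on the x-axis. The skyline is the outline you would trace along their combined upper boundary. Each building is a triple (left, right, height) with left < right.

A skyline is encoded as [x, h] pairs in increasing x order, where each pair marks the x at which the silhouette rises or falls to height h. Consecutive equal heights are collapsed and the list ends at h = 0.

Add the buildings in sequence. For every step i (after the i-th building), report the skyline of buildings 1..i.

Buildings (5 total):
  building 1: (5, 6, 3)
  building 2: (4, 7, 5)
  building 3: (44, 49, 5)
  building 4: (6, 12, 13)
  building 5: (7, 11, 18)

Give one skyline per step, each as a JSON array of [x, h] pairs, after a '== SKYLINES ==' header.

== SKYLINES ==
[[5,3],[6,0]]
[[4,5],[7,0]]
[[4,5],[7,0],[44,5],[49,0]]
[[4,5],[6,13],[12,0],[44,5],[49,0]]
[[4,5],[6,13],[7,18],[11,13],[12,0],[44,5],[49,0]]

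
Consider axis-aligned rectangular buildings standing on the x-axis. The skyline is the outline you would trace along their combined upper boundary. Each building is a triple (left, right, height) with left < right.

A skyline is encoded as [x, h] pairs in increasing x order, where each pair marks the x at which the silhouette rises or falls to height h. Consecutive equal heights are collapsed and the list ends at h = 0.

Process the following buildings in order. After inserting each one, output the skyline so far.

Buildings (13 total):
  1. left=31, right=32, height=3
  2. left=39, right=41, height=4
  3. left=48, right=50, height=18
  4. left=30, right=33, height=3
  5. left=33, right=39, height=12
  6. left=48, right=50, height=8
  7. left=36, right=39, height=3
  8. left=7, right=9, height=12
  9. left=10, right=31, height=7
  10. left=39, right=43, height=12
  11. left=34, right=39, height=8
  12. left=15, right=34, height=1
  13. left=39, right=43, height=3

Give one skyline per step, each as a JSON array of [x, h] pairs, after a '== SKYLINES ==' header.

== SKYLINES ==
[[31,3],[32,0]]
[[31,3],[32,0],[39,4],[41,0]]
[[31,3],[32,0],[39,4],[41,0],[48,18],[50,0]]
[[30,3],[33,0],[39,4],[41,0],[48,18],[50,0]]
[[30,3],[33,12],[39,4],[41,0],[48,18],[50,0]]
[[30,3],[33,12],[39,4],[41,0],[48,18],[50,0]]
[[30,3],[33,12],[39,4],[41,0],[48,18],[50,0]]
[[7,12],[9,0],[30,3],[33,12],[39,4],[41,0],[48,18],[50,0]]
[[7,12],[9,0],[10,7],[31,3],[33,12],[39,4],[41,0],[48,18],[50,0]]
[[7,12],[9,0],[10,7],[31,3],[33,12],[43,0],[48,18],[50,0]]
[[7,12],[9,0],[10,7],[31,3],[33,12],[43,0],[48,18],[50,0]]
[[7,12],[9,0],[10,7],[31,3],[33,12],[43,0],[48,18],[50,0]]
[[7,12],[9,0],[10,7],[31,3],[33,12],[43,0],[48,18],[50,0]]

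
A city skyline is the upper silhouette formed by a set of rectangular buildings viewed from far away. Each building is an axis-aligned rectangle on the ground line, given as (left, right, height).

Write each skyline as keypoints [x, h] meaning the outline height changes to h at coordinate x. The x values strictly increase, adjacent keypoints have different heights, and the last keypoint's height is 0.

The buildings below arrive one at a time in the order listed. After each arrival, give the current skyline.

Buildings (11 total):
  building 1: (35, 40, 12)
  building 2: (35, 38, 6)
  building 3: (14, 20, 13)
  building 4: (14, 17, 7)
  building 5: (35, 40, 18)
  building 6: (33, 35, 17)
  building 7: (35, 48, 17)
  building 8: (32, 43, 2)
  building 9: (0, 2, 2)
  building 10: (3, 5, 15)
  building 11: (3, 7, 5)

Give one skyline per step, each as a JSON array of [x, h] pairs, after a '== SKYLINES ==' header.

== SKYLINES ==
[[35,12],[40,0]]
[[35,12],[40,0]]
[[14,13],[20,0],[35,12],[40,0]]
[[14,13],[20,0],[35,12],[40,0]]
[[14,13],[20,0],[35,18],[40,0]]
[[14,13],[20,0],[33,17],[35,18],[40,0]]
[[14,13],[20,0],[33,17],[35,18],[40,17],[48,0]]
[[14,13],[20,0],[32,2],[33,17],[35,18],[40,17],[48,0]]
[[0,2],[2,0],[14,13],[20,0],[32,2],[33,17],[35,18],[40,17],[48,0]]
[[0,2],[2,0],[3,15],[5,0],[14,13],[20,0],[32,2],[33,17],[35,18],[40,17],[48,0]]
[[0,2],[2,0],[3,15],[5,5],[7,0],[14,13],[20,0],[32,2],[33,17],[35,18],[40,17],[48,0]]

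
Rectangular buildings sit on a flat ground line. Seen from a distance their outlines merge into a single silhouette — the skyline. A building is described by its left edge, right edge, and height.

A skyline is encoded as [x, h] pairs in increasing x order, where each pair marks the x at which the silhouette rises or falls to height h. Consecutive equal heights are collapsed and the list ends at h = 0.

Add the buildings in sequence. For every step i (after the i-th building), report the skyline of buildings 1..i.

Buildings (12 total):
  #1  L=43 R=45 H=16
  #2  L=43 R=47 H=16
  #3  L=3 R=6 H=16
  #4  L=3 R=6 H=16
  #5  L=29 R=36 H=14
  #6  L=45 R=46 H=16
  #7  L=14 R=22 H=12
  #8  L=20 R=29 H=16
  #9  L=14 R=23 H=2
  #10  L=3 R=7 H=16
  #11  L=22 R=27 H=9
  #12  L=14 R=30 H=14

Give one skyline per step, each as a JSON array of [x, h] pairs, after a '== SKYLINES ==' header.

== SKYLINES ==
[[43,16],[45,0]]
[[43,16],[47,0]]
[[3,16],[6,0],[43,16],[47,0]]
[[3,16],[6,0],[43,16],[47,0]]
[[3,16],[6,0],[29,14],[36,0],[43,16],[47,0]]
[[3,16],[6,0],[29,14],[36,0],[43,16],[47,0]]
[[3,16],[6,0],[14,12],[22,0],[29,14],[36,0],[43,16],[47,0]]
[[3,16],[6,0],[14,12],[20,16],[29,14],[36,0],[43,16],[47,0]]
[[3,16],[6,0],[14,12],[20,16],[29,14],[36,0],[43,16],[47,0]]
[[3,16],[7,0],[14,12],[20,16],[29,14],[36,0],[43,16],[47,0]]
[[3,16],[7,0],[14,12],[20,16],[29,14],[36,0],[43,16],[47,0]]
[[3,16],[7,0],[14,14],[20,16],[29,14],[36,0],[43,16],[47,0]]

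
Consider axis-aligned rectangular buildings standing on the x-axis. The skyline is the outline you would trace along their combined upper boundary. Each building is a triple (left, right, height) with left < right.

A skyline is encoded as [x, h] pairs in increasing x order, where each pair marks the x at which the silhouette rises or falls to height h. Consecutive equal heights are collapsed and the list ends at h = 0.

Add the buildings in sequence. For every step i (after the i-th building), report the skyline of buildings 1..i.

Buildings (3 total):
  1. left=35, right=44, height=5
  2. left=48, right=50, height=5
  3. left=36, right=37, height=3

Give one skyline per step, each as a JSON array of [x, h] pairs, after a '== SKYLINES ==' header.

== SKYLINES ==
[[35,5],[44,0]]
[[35,5],[44,0],[48,5],[50,0]]
[[35,5],[44,0],[48,5],[50,0]]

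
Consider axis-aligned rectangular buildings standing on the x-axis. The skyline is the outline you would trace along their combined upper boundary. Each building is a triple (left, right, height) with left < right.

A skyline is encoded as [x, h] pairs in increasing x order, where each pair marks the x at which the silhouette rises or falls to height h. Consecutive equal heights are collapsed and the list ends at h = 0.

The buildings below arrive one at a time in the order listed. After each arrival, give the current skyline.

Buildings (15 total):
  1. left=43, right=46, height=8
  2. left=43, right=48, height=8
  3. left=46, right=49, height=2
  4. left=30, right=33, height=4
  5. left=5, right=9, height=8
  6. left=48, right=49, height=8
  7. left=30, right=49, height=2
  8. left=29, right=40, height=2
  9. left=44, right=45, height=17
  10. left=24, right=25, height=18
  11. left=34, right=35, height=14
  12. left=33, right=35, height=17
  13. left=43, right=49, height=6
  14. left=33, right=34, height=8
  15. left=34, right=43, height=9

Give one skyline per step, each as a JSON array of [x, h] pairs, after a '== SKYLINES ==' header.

== SKYLINES ==
[[43,8],[46,0]]
[[43,8],[48,0]]
[[43,8],[48,2],[49,0]]
[[30,4],[33,0],[43,8],[48,2],[49,0]]
[[5,8],[9,0],[30,4],[33,0],[43,8],[48,2],[49,0]]
[[5,8],[9,0],[30,4],[33,0],[43,8],[49,0]]
[[5,8],[9,0],[30,4],[33,2],[43,8],[49,0]]
[[5,8],[9,0],[29,2],[30,4],[33,2],[43,8],[49,0]]
[[5,8],[9,0],[29,2],[30,4],[33,2],[43,8],[44,17],[45,8],[49,0]]
[[5,8],[9,0],[24,18],[25,0],[29,2],[30,4],[33,2],[43,8],[44,17],[45,8],[49,0]]
[[5,8],[9,0],[24,18],[25,0],[29,2],[30,4],[33,2],[34,14],[35,2],[43,8],[44,17],[45,8],[49,0]]
[[5,8],[9,0],[24,18],[25,0],[29,2],[30,4],[33,17],[35,2],[43,8],[44,17],[45,8],[49,0]]
[[5,8],[9,0],[24,18],[25,0],[29,2],[30,4],[33,17],[35,2],[43,8],[44,17],[45,8],[49,0]]
[[5,8],[9,0],[24,18],[25,0],[29,2],[30,4],[33,17],[35,2],[43,8],[44,17],[45,8],[49,0]]
[[5,8],[9,0],[24,18],[25,0],[29,2],[30,4],[33,17],[35,9],[43,8],[44,17],[45,8],[49,0]]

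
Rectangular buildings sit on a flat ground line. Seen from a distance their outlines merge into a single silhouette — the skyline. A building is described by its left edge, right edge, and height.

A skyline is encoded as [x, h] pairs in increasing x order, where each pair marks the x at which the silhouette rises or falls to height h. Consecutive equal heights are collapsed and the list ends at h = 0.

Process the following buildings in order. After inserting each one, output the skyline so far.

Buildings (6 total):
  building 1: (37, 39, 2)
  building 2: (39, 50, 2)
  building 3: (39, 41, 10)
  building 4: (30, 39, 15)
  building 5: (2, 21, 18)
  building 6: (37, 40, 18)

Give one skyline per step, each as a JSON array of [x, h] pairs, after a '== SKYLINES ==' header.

== SKYLINES ==
[[37,2],[39,0]]
[[37,2],[50,0]]
[[37,2],[39,10],[41,2],[50,0]]
[[30,15],[39,10],[41,2],[50,0]]
[[2,18],[21,0],[30,15],[39,10],[41,2],[50,0]]
[[2,18],[21,0],[30,15],[37,18],[40,10],[41,2],[50,0]]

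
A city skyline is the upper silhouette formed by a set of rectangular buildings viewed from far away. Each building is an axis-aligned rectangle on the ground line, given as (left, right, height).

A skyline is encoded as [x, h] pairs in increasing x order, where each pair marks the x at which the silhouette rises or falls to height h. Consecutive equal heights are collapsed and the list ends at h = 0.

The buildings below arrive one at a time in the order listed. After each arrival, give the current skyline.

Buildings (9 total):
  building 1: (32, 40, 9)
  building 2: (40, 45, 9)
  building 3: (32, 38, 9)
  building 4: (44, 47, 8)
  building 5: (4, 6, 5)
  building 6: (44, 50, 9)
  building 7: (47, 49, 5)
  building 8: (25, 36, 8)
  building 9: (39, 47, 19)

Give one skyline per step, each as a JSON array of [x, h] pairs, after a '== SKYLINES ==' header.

== SKYLINES ==
[[32,9],[40,0]]
[[32,9],[45,0]]
[[32,9],[45,0]]
[[32,9],[45,8],[47,0]]
[[4,5],[6,0],[32,9],[45,8],[47,0]]
[[4,5],[6,0],[32,9],[50,0]]
[[4,5],[6,0],[32,9],[50,0]]
[[4,5],[6,0],[25,8],[32,9],[50,0]]
[[4,5],[6,0],[25,8],[32,9],[39,19],[47,9],[50,0]]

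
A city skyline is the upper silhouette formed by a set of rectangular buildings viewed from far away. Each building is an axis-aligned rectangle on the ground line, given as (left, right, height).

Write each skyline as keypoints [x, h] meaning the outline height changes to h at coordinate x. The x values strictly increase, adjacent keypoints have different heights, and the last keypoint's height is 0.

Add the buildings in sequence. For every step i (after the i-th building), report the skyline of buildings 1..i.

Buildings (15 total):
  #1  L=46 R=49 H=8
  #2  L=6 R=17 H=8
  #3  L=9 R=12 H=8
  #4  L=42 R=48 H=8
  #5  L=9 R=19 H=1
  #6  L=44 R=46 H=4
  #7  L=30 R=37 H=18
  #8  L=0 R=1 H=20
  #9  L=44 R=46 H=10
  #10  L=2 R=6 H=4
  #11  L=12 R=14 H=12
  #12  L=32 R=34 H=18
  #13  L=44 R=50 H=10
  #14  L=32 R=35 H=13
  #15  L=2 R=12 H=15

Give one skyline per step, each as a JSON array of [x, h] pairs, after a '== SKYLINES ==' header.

== SKYLINES ==
[[46,8],[49,0]]
[[6,8],[17,0],[46,8],[49,0]]
[[6,8],[17,0],[46,8],[49,0]]
[[6,8],[17,0],[42,8],[49,0]]
[[6,8],[17,1],[19,0],[42,8],[49,0]]
[[6,8],[17,1],[19,0],[42,8],[49,0]]
[[6,8],[17,1],[19,0],[30,18],[37,0],[42,8],[49,0]]
[[0,20],[1,0],[6,8],[17,1],[19,0],[30,18],[37,0],[42,8],[49,0]]
[[0,20],[1,0],[6,8],[17,1],[19,0],[30,18],[37,0],[42,8],[44,10],[46,8],[49,0]]
[[0,20],[1,0],[2,4],[6,8],[17,1],[19,0],[30,18],[37,0],[42,8],[44,10],[46,8],[49,0]]
[[0,20],[1,0],[2,4],[6,8],[12,12],[14,8],[17,1],[19,0],[30,18],[37,0],[42,8],[44,10],[46,8],[49,0]]
[[0,20],[1,0],[2,4],[6,8],[12,12],[14,8],[17,1],[19,0],[30,18],[37,0],[42,8],[44,10],[46,8],[49,0]]
[[0,20],[1,0],[2,4],[6,8],[12,12],[14,8],[17,1],[19,0],[30,18],[37,0],[42,8],[44,10],[50,0]]
[[0,20],[1,0],[2,4],[6,8],[12,12],[14,8],[17,1],[19,0],[30,18],[37,0],[42,8],[44,10],[50,0]]
[[0,20],[1,0],[2,15],[12,12],[14,8],[17,1],[19,0],[30,18],[37,0],[42,8],[44,10],[50,0]]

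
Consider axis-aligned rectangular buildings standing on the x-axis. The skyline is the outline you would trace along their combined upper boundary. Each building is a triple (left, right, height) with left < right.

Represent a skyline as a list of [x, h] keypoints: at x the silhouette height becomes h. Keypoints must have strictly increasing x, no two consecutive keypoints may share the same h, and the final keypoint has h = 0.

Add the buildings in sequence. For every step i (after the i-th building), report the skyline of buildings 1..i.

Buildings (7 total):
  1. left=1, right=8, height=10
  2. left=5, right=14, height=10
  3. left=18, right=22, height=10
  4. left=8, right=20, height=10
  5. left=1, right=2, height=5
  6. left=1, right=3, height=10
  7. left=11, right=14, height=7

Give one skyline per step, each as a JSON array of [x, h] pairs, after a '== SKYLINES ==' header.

== SKYLINES ==
[[1,10],[8,0]]
[[1,10],[14,0]]
[[1,10],[14,0],[18,10],[22,0]]
[[1,10],[22,0]]
[[1,10],[22,0]]
[[1,10],[22,0]]
[[1,10],[22,0]]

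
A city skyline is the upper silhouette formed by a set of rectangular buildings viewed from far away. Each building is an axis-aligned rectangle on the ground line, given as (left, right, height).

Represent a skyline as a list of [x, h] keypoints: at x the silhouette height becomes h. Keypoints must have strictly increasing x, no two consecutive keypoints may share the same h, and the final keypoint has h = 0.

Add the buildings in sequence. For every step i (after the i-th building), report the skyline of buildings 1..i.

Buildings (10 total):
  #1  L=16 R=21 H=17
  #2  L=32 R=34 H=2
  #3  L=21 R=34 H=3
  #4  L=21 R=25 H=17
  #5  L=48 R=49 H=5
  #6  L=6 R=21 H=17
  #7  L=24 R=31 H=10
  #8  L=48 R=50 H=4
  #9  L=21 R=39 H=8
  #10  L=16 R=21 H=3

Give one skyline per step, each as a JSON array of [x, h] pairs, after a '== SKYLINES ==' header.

== SKYLINES ==
[[16,17],[21,0]]
[[16,17],[21,0],[32,2],[34,0]]
[[16,17],[21,3],[34,0]]
[[16,17],[25,3],[34,0]]
[[16,17],[25,3],[34,0],[48,5],[49,0]]
[[6,17],[25,3],[34,0],[48,5],[49,0]]
[[6,17],[25,10],[31,3],[34,0],[48,5],[49,0]]
[[6,17],[25,10],[31,3],[34,0],[48,5],[49,4],[50,0]]
[[6,17],[25,10],[31,8],[39,0],[48,5],[49,4],[50,0]]
[[6,17],[25,10],[31,8],[39,0],[48,5],[49,4],[50,0]]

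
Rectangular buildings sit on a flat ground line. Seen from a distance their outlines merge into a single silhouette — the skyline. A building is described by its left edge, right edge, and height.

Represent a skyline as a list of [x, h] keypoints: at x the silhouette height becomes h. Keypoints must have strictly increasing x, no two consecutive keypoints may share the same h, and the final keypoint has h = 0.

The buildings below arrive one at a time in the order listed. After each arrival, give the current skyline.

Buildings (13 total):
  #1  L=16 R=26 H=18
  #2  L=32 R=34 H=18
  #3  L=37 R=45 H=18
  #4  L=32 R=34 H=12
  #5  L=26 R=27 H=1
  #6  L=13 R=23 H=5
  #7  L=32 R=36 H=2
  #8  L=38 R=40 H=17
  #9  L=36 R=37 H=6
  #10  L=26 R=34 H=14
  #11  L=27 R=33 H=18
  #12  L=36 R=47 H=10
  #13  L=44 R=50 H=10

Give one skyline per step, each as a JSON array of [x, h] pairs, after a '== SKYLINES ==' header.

== SKYLINES ==
[[16,18],[26,0]]
[[16,18],[26,0],[32,18],[34,0]]
[[16,18],[26,0],[32,18],[34,0],[37,18],[45,0]]
[[16,18],[26,0],[32,18],[34,0],[37,18],[45,0]]
[[16,18],[26,1],[27,0],[32,18],[34,0],[37,18],[45,0]]
[[13,5],[16,18],[26,1],[27,0],[32,18],[34,0],[37,18],[45,0]]
[[13,5],[16,18],[26,1],[27,0],[32,18],[34,2],[36,0],[37,18],[45,0]]
[[13,5],[16,18],[26,1],[27,0],[32,18],[34,2],[36,0],[37,18],[45,0]]
[[13,5],[16,18],[26,1],[27,0],[32,18],[34,2],[36,6],[37,18],[45,0]]
[[13,5],[16,18],[26,14],[32,18],[34,2],[36,6],[37,18],[45,0]]
[[13,5],[16,18],[26,14],[27,18],[34,2],[36,6],[37,18],[45,0]]
[[13,5],[16,18],[26,14],[27,18],[34,2],[36,10],[37,18],[45,10],[47,0]]
[[13,5],[16,18],[26,14],[27,18],[34,2],[36,10],[37,18],[45,10],[50,0]]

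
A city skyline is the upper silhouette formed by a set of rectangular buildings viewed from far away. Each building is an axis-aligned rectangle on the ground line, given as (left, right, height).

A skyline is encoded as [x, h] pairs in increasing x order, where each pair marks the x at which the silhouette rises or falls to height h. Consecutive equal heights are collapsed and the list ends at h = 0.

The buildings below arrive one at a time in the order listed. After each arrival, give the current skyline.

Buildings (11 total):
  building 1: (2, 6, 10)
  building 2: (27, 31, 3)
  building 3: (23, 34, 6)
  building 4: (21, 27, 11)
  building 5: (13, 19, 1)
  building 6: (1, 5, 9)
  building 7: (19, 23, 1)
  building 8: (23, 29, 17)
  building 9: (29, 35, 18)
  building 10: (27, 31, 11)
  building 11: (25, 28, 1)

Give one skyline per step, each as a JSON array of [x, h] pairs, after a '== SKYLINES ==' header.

== SKYLINES ==
[[2,10],[6,0]]
[[2,10],[6,0],[27,3],[31,0]]
[[2,10],[6,0],[23,6],[34,0]]
[[2,10],[6,0],[21,11],[27,6],[34,0]]
[[2,10],[6,0],[13,1],[19,0],[21,11],[27,6],[34,0]]
[[1,9],[2,10],[6,0],[13,1],[19,0],[21,11],[27,6],[34,0]]
[[1,9],[2,10],[6,0],[13,1],[21,11],[27,6],[34,0]]
[[1,9],[2,10],[6,0],[13,1],[21,11],[23,17],[29,6],[34,0]]
[[1,9],[2,10],[6,0],[13,1],[21,11],[23,17],[29,18],[35,0]]
[[1,9],[2,10],[6,0],[13,1],[21,11],[23,17],[29,18],[35,0]]
[[1,9],[2,10],[6,0],[13,1],[21,11],[23,17],[29,18],[35,0]]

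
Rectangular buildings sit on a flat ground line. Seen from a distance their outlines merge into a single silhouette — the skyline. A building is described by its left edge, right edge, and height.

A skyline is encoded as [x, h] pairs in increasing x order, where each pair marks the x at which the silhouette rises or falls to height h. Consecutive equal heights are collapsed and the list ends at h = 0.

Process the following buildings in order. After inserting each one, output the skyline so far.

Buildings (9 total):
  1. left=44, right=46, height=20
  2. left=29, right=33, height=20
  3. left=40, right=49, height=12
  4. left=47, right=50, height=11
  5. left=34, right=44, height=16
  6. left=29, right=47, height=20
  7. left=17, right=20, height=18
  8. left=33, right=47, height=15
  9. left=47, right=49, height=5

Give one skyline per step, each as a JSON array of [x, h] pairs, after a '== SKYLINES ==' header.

== SKYLINES ==
[[44,20],[46,0]]
[[29,20],[33,0],[44,20],[46,0]]
[[29,20],[33,0],[40,12],[44,20],[46,12],[49,0]]
[[29,20],[33,0],[40,12],[44,20],[46,12],[49,11],[50,0]]
[[29,20],[33,0],[34,16],[44,20],[46,12],[49,11],[50,0]]
[[29,20],[47,12],[49,11],[50,0]]
[[17,18],[20,0],[29,20],[47,12],[49,11],[50,0]]
[[17,18],[20,0],[29,20],[47,12],[49,11],[50,0]]
[[17,18],[20,0],[29,20],[47,12],[49,11],[50,0]]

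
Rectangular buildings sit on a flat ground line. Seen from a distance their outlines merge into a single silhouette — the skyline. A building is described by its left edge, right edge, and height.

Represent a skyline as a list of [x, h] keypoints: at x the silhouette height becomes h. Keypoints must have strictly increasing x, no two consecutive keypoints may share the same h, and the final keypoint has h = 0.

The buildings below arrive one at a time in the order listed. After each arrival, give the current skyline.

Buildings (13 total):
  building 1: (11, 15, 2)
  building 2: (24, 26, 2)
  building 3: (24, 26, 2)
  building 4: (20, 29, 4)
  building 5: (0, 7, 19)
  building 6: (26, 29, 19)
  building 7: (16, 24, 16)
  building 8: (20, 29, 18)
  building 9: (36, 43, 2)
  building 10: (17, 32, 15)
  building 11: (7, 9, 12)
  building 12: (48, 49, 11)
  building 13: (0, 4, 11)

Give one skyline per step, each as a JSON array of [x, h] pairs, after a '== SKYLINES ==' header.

== SKYLINES ==
[[11,2],[15,0]]
[[11,2],[15,0],[24,2],[26,0]]
[[11,2],[15,0],[24,2],[26,0]]
[[11,2],[15,0],[20,4],[29,0]]
[[0,19],[7,0],[11,2],[15,0],[20,4],[29,0]]
[[0,19],[7,0],[11,2],[15,0],[20,4],[26,19],[29,0]]
[[0,19],[7,0],[11,2],[15,0],[16,16],[24,4],[26,19],[29,0]]
[[0,19],[7,0],[11,2],[15,0],[16,16],[20,18],[26,19],[29,0]]
[[0,19],[7,0],[11,2],[15,0],[16,16],[20,18],[26,19],[29,0],[36,2],[43,0]]
[[0,19],[7,0],[11,2],[15,0],[16,16],[20,18],[26,19],[29,15],[32,0],[36,2],[43,0]]
[[0,19],[7,12],[9,0],[11,2],[15,0],[16,16],[20,18],[26,19],[29,15],[32,0],[36,2],[43,0]]
[[0,19],[7,12],[9,0],[11,2],[15,0],[16,16],[20,18],[26,19],[29,15],[32,0],[36,2],[43,0],[48,11],[49,0]]
[[0,19],[7,12],[9,0],[11,2],[15,0],[16,16],[20,18],[26,19],[29,15],[32,0],[36,2],[43,0],[48,11],[49,0]]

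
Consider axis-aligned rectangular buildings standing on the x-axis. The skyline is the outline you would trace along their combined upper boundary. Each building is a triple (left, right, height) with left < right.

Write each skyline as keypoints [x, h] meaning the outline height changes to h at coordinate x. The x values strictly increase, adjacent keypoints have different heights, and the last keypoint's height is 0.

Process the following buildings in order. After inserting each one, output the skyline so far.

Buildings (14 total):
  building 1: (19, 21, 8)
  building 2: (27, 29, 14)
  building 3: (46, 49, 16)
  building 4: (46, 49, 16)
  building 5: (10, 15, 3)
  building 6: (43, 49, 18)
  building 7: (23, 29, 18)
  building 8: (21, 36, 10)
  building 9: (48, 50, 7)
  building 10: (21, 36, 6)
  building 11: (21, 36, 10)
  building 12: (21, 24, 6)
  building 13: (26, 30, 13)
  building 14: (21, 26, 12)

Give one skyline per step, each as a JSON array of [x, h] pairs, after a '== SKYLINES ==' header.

== SKYLINES ==
[[19,8],[21,0]]
[[19,8],[21,0],[27,14],[29,0]]
[[19,8],[21,0],[27,14],[29,0],[46,16],[49,0]]
[[19,8],[21,0],[27,14],[29,0],[46,16],[49,0]]
[[10,3],[15,0],[19,8],[21,0],[27,14],[29,0],[46,16],[49,0]]
[[10,3],[15,0],[19,8],[21,0],[27,14],[29,0],[43,18],[49,0]]
[[10,3],[15,0],[19,8],[21,0],[23,18],[29,0],[43,18],[49,0]]
[[10,3],[15,0],[19,8],[21,10],[23,18],[29,10],[36,0],[43,18],[49,0]]
[[10,3],[15,0],[19,8],[21,10],[23,18],[29,10],[36,0],[43,18],[49,7],[50,0]]
[[10,3],[15,0],[19,8],[21,10],[23,18],[29,10],[36,0],[43,18],[49,7],[50,0]]
[[10,3],[15,0],[19,8],[21,10],[23,18],[29,10],[36,0],[43,18],[49,7],[50,0]]
[[10,3],[15,0],[19,8],[21,10],[23,18],[29,10],[36,0],[43,18],[49,7],[50,0]]
[[10,3],[15,0],[19,8],[21,10],[23,18],[29,13],[30,10],[36,0],[43,18],[49,7],[50,0]]
[[10,3],[15,0],[19,8],[21,12],[23,18],[29,13],[30,10],[36,0],[43,18],[49,7],[50,0]]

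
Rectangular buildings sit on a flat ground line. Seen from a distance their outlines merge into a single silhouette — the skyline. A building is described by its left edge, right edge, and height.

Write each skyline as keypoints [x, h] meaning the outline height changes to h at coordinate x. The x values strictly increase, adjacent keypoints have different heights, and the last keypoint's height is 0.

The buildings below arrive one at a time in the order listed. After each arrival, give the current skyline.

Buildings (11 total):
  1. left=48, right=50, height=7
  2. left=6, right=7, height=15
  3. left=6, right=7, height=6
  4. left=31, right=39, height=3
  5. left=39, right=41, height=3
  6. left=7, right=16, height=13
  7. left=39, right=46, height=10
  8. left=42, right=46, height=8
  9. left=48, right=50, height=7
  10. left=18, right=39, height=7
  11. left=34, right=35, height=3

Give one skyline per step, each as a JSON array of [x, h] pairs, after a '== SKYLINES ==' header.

== SKYLINES ==
[[48,7],[50,0]]
[[6,15],[7,0],[48,7],[50,0]]
[[6,15],[7,0],[48,7],[50,0]]
[[6,15],[7,0],[31,3],[39,0],[48,7],[50,0]]
[[6,15],[7,0],[31,3],[41,0],[48,7],[50,0]]
[[6,15],[7,13],[16,0],[31,3],[41,0],[48,7],[50,0]]
[[6,15],[7,13],[16,0],[31,3],[39,10],[46,0],[48,7],[50,0]]
[[6,15],[7,13],[16,0],[31,3],[39,10],[46,0],[48,7],[50,0]]
[[6,15],[7,13],[16,0],[31,3],[39,10],[46,0],[48,7],[50,0]]
[[6,15],[7,13],[16,0],[18,7],[39,10],[46,0],[48,7],[50,0]]
[[6,15],[7,13],[16,0],[18,7],[39,10],[46,0],[48,7],[50,0]]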